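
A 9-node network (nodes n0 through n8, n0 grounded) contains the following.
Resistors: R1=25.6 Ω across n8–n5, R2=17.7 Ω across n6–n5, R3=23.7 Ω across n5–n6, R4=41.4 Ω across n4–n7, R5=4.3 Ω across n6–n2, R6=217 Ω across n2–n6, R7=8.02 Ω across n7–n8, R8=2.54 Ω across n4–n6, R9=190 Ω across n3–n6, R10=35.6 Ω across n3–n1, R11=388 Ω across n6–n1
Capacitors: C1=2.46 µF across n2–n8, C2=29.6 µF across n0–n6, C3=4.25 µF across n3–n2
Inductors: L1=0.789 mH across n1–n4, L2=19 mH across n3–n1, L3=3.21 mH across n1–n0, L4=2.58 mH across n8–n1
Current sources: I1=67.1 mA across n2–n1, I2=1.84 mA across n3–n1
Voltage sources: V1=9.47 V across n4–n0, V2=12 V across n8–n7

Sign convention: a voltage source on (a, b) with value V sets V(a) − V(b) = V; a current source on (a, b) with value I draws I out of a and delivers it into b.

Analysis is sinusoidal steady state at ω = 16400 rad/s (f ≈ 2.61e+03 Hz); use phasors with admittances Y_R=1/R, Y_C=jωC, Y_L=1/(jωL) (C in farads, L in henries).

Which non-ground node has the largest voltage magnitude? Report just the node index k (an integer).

8

Element admittances at ω=16400 rad/s:
  Y(R1) = 0.03906+0.000j S between n8,n5
  Y(R2) = 0.05650+0.000j S between n6,n5
  Y(C1) = 0.000+0.04034j S between n2,n8
  Y(C2) = 0.000+0.4854j S between n0,n6
  Y(R3) = 0.04219+0.000j S between n5,n6
  Y(L1) = 0.000-0.07728j S between n1,n4
  Y(L2) = 0.000-0.003209j S between n3,n1
  Y(R4) = 0.02415+0.000j S between n4,n7
  Y(L3) = 0.000-0.01900j S between n1,n0
  I1: injects 0.0671 A into n1 (from n2)
  Y(R5) = 0.2326+0.000j S between n6,n2
  I2: injects 0.00184 A into n1 (from n3)
  Y(R6) = 0.004608+0.000j S between n2,n6
  Y(R7) = 0.1247+0.000j S between n7,n8
  Y(R8) = 0.3937+0.000j S between n4,n6
  Y(C3) = 0.000+0.06970j S between n3,n2
  Y(R9) = 0.005263+0.000j S between n3,n6
  Y(R10) = 0.02809+0.000j S between n3,n1
  Y(L4) = 0.000-0.02363j S between n8,n1
  Y(R11) = 0.002577+0.000j S between n6,n1
  V1: constraint V(n4)−V(n0) = 9.47
  V2: constraint V(n8)−V(n7) = 12
Assemble and solve the 10×10 MNA system:
  V(n1)=9.155-1.607j  V(n2)=5.153-3.317j  V(n3)=6.162-4.507j  V(n4)=9.470+0.000j  V(n5)=6.672-5.310j  V(n6)=4.526-4.795j  V(n7)=0.09494-6.612j  V(n8)=12.09-6.612j
  i(V1)=-2.297-2.023j  i(V2)=-1.723-0.1597j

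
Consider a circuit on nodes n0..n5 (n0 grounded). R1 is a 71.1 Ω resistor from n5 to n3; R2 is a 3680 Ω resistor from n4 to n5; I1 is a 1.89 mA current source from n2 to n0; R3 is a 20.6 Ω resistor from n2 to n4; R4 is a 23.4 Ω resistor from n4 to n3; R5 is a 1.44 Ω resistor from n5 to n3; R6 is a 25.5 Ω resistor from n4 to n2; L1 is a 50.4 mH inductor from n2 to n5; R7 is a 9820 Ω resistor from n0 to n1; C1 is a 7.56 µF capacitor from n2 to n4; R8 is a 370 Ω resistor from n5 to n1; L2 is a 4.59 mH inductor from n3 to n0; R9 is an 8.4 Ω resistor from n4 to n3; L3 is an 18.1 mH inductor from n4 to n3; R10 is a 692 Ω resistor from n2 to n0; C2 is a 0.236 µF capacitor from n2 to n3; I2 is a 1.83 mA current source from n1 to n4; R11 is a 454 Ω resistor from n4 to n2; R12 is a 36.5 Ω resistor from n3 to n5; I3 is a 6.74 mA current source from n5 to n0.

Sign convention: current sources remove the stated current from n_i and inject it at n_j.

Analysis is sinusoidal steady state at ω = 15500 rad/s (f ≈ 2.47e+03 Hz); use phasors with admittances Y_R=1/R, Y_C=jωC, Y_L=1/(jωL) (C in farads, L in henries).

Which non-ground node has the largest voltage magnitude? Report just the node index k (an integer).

1

Apply KCL at each of the 5 non-ground nodes and solve the resulting linear system.
Node n1: branches {R7, R8, I2} → V_1 = -0.7255-0.5800j
Node n2: branches {I1, R3, R6, L1, C1, R10, C2, R11} → V_2 = -0.06643-0.5836j
Node n3: branches {R1, R4, R5, L2, R9, L3, C2, R12} → V_3 = -0.06420-0.6019j
Node n4: branches {R2, R3, R4, R6, C1, R9, L3, I2, R11} → V_4 = -0.06385-0.5966j
Node n5: branches {R1, R2, R5, L1, R8, R12, I3} → V_5 = -0.07571-0.6018j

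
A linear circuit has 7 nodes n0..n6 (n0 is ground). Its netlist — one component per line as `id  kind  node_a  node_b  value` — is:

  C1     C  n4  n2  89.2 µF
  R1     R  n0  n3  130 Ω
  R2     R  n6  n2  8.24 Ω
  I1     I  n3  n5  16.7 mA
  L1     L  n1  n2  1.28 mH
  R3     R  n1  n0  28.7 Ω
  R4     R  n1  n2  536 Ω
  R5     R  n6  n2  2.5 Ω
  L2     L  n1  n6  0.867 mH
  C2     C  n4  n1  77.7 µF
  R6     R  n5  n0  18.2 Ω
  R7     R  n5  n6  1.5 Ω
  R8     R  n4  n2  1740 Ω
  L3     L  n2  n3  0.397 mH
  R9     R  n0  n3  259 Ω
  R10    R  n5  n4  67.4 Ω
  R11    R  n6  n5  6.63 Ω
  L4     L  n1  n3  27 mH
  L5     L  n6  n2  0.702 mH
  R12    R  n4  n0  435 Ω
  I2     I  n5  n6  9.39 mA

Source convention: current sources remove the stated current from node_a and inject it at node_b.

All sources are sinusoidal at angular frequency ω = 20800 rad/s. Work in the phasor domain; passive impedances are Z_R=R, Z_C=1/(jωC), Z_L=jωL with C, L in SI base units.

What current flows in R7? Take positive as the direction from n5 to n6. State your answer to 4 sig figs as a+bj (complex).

Apply KCL at each of the 6 non-ground nodes and solve the resulting linear system.
Node n1: branches {L1, R3, R4, L2, C2, L4} → V_1 = -0.01882+0.01208j
Node n2: branches {C1, R2, L1, R4, R5, R8, L3, L5} → V_2 = -0.01632+0.01333j
Node n3: branches {R1, I1, L3, R9, L4} → V_3 = -0.02764-0.1200j
Node n4: branches {C1, C2, R8, R10, R12} → V_4 = -0.01747+0.01258j
Node n5: branches {I1, R6, R7, R10, R11, I2} → V_5 = 0.01848+0.01705j
Node n6: branches {R2, R5, L2, R7, R11, L5, I2} → V_6 = 0.01143+0.01827j

0.004698-0.0008177j A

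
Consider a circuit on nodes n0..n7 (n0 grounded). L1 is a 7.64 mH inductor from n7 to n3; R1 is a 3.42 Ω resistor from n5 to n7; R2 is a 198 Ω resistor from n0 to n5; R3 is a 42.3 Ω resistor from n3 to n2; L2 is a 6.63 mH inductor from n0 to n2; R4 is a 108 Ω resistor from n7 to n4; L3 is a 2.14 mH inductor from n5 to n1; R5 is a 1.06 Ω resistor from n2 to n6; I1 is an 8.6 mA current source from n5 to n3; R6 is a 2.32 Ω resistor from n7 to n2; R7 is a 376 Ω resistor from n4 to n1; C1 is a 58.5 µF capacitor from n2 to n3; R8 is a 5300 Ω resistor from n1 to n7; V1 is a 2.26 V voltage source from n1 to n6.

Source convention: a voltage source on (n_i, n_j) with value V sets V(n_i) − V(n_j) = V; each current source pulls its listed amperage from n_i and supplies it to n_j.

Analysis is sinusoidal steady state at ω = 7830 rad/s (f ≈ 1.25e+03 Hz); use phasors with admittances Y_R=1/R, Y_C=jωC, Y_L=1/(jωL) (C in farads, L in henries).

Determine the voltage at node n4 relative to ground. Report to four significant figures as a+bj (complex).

MNA unknowns: 7 node voltages V₁..V_7 plus 1 source current (V1)
L1: Y=0.000-0.01672j on G[7,3]
R1: Y=0.2924+0.000j on G[5,7]
R2: Y=0.005051+0.000j on G[0,5]
R3: Y=0.02364+0.000j on G[3,2]
L2: Y=0.000-0.01926j on G[0,2]
R4: Y=0.009259+0.000j on G[7,4]
L3: Y=0.000-0.05968j on G[5,1]
R5: Y=0.9434+0.000j on G[2,6]
I1: z[5]−=0.0086, z[3]+=0.0086
R6: Y=0.4310+0.000j on G[7,2]
R7: Y=0.002660+0.000j on G[4,1]
C1: Y=0.000+0.4581j on G[2,3]
R8: Y=0.0001887+0.000j on G[1,7]
V1: row V1−V6=2.26, i_V1 at 1,6
solve → V1=2.032+0.1081j, V2=-0.1745-0.01574j, V3=-0.1780-0.02561j, V4=0.4010-0.1892j, V5=0.06004-0.6655j, V6=-0.2284+0.1081j, V7=-0.06740-0.2746j
aux → i_V1=-0.05090+0.1168j

0.4010-0.1892j V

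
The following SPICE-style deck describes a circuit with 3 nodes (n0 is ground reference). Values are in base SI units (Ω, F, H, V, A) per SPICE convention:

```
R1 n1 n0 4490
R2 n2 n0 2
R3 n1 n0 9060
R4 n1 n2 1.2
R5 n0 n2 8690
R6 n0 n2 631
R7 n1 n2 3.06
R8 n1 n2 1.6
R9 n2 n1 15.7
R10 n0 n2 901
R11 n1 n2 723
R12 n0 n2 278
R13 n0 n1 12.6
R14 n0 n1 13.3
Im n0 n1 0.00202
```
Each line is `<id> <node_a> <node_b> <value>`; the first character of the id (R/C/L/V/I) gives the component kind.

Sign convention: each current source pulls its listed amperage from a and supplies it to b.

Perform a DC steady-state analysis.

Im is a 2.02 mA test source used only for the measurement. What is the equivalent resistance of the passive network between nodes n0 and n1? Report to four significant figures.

Element admittances at DC:
  Y(R1) = 0.0002227 S between n1,n0
  Y(R2) = 0.5000 S between n2,n0
  Y(R3) = 0.0001104 S between n1,n0
  Y(R4) = 0.8333 S between n1,n2
  Y(R5) = 0.0001151 S between n0,n2
  Y(R6) = 0.001585 S between n0,n2
  Y(R7) = 0.3268 S between n1,n2
  Y(R8) = 0.6250 S between n1,n2
  Y(R9) = 0.06369 S between n2,n1
  Y(R10) = 0.001110 S between n0,n2
  Y(R11) = 0.001383 S between n1,n2
  Y(R12) = 0.003597 S between n0,n2
  Y(R13) = 0.07937 S between n0,n1
  Y(R14) = 0.07519 S between n0,n1
  Im: injects 0.00202 A into n1 (from n0)
Assemble and solve the 2×2 MNA system:
  V(n1)=0.003656  V(n2)=0.002871

R_eq = 1.810 Ω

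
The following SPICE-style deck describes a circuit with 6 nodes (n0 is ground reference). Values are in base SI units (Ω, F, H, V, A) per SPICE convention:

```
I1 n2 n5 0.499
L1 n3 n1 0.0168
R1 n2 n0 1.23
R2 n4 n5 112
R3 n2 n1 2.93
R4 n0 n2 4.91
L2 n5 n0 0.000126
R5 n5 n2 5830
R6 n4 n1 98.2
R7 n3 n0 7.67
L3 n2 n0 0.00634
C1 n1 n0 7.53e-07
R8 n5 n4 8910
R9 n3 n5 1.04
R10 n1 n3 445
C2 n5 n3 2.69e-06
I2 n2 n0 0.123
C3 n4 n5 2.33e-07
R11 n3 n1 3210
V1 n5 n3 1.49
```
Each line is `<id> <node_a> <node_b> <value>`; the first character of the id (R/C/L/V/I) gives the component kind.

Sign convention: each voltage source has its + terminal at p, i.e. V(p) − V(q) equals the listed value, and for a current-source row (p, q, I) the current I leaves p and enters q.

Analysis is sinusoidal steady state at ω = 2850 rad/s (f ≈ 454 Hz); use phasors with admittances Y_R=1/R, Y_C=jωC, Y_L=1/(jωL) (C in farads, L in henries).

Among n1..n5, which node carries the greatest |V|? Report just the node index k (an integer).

3

Apply KCL at each of the 5 non-ground nodes and solve the resulting linear system.
Node n1: branches {L1, R3, R6, C1, R10, R11} → V_1 = -0.5920+0.04998j
Node n2: branches {I1, R1, R3, R4, R5, L3, I2} → V_2 = -0.6063-0.01211j
Node n3: branches {L1, R7, R9, R10, C2, R11, V1} → V_3 = -1.471+0.2463j
Node n4: branches {R2, R6, R8, C3} → V_4 = -0.3080+0.1536j
Node n5: branches {I1, R2, L2, R5, R8, R9, C2, C3, V1} → V_5 = 0.01870+0.2463j
Source currents: i(V1)=-1.623+0.03956j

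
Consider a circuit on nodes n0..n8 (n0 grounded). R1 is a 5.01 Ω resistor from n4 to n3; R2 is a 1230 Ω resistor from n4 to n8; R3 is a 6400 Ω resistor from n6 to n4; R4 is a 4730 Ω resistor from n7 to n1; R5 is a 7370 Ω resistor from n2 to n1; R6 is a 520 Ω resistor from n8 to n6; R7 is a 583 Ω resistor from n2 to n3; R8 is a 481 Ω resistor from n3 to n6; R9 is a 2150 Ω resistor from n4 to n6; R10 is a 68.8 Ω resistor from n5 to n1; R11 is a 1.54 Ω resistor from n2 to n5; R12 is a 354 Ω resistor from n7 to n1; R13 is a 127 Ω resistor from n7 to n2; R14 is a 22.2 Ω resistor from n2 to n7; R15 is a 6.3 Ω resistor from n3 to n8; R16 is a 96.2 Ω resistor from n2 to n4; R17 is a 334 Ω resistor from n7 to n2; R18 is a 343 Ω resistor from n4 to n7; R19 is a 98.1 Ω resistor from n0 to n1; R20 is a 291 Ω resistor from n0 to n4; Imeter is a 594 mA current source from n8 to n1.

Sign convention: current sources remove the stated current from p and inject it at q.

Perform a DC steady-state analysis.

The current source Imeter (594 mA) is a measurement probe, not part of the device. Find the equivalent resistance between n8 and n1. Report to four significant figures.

R_eq = 104.4 Ω

MNA unknowns: 8 node voltages V₁..V_8
R1: Y=0.1996 on G[4,3]
R2: Y=0.0008130 on G[4,8]
R3: Y=0.0001563 on G[6,4]
R4: Y=0.0002114 on G[7,1]
R5: Y=0.0001357 on G[2,1]
R6: Y=0.001923 on G[8,6]
R7: Y=0.001715 on G[2,3]
R8: Y=0.002079 on G[3,6]
R9: Y=0.0004651 on G[4,6]
R10: Y=0.01453 on G[5,1]
R11: Y=0.6494 on G[2,5]
R12: Y=0.002825 on G[7,1]
R13: Y=0.007874 on G[7,2]
R14: Y=0.04505 on G[2,7]
R15: Y=0.1587 on G[3,8]
R16: Y=0.01040 on G[2,4]
R17: Y=0.002994 on G[7,2]
R18: Y=0.002915 on G[4,7]
R19: Y=0.01019 on G[0,1]
R20: Y=0.003436 on G[0,4]
Imeter: z[8]−=0.594, z[1]+=0.594
solve → V1=14.03, V2=-11.88, V3=-44.28, V4=-41.62, V5=-11.32, V6=-45.45, V7=-12.01, V8=-47.96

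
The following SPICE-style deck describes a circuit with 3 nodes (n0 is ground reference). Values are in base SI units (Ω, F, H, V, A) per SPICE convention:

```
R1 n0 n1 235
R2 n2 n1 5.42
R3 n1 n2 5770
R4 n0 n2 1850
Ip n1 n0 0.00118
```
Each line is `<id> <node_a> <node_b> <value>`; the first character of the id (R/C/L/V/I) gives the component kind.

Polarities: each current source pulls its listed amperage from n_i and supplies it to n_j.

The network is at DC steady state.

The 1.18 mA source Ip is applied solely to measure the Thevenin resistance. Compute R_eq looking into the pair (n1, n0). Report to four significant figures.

R_eq = 208.6 Ω

Apply KCL at each of the 2 non-ground nodes and solve the resulting linear system.
Node n1: branches {R1, R2, R3, Ip} → V_1 = -0.2461
Node n2: branches {R2, R3, R4} → V_2 = -0.2454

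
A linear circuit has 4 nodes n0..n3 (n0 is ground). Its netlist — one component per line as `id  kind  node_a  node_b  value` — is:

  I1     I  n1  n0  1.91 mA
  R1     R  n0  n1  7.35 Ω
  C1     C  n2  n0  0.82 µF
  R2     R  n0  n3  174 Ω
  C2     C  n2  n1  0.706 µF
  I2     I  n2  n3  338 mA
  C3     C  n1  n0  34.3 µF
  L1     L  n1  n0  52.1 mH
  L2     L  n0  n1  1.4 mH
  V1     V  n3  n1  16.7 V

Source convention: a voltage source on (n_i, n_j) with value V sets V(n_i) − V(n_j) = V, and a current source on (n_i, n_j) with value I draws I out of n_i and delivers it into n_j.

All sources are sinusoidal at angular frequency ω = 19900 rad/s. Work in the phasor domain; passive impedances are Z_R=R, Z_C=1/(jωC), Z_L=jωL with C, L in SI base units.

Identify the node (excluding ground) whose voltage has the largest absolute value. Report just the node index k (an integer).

3

Apply KCL at each of the 3 non-ground nodes and solve the resulting linear system.
Node n1: branches {I1, R1, C2, C3, L1, L2, V1} → V_1 = 0.02657-0.1224j
Node n2: branches {C1, C2, I2} → V_2 = 0.01229+11.07j
Node n3: branches {R2, I2, V1} → V_3 = 16.73-0.1224j
Source currents: i(V1)=0.2419+0.0007035j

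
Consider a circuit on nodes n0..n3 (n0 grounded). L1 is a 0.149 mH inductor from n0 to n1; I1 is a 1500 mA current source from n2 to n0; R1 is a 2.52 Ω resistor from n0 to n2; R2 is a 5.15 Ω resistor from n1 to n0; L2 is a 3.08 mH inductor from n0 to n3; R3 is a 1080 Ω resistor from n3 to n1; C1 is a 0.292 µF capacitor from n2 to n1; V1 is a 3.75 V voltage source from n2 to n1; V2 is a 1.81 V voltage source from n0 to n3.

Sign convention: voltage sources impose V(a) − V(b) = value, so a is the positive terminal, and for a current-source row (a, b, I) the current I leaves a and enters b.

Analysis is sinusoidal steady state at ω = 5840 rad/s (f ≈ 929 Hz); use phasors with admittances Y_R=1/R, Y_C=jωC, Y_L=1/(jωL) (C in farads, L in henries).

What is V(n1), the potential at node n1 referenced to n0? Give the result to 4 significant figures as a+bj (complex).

-1.059-2.056j V

Element admittances at ω=5840 rad/s:
  Y(L1) = 0.000-1.149j S between n0,n1
  I1: injects 1.5 A into n0 (from n2)
  Y(R1) = 0.3968+0.000j S between n0,n2
  Y(R2) = 0.1942+0.000j S between n1,n0
  Y(L2) = 0.000-0.05560j S between n0,n3
  Y(R3) = 0.0009259+0.000j S between n3,n1
  Y(C1) = 0.000+0.001705j S between n2,n1
  V1: constraint V(n2)−V(n1) = 3.75
  V2: constraint V(n0)−V(n3) = 1.81
Assemble and solve the 5×5 MNA system:
  V(n1)=-1.059-2.056j  V(n2)=2.691-2.056j  V(n3)=-1.810+0.000j
  i(V1)=-2.568+0.8095j  i(V2)=-0.0006953+0.1025j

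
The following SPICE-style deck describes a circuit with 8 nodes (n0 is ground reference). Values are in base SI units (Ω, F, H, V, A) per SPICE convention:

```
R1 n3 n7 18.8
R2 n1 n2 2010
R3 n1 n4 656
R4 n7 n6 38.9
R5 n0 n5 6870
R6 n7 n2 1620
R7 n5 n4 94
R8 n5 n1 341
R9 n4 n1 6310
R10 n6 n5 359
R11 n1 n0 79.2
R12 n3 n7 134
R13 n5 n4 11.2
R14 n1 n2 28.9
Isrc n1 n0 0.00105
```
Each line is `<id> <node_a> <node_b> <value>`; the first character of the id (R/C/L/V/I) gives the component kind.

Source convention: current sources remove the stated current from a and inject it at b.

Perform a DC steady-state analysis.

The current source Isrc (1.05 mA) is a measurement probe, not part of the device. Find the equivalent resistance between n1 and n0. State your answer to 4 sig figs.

R_eq = 78.32 Ω

Apply KCL at each of the 7 non-ground nodes and solve the resulting linear system.
Node n1: branches {R2, R3, R8, R9, R11, R14, Isrc} → V_1 = -0.08224
Node n2: branches {R2, R6, R14} → V_2 = -0.08221
Node n3: branches {R1, R12} → V_3 = -0.08039
Node n4: branches {R3, R7, R9, R13} → V_4 = -0.07998
Node n5: branches {R5, R7, R8, R10, R13} → V_5 = -0.07995
Node n6: branches {R4, R10} → V_6 = -0.08035
Node n7: branches {R1, R4, R6, R12} → V_7 = -0.08039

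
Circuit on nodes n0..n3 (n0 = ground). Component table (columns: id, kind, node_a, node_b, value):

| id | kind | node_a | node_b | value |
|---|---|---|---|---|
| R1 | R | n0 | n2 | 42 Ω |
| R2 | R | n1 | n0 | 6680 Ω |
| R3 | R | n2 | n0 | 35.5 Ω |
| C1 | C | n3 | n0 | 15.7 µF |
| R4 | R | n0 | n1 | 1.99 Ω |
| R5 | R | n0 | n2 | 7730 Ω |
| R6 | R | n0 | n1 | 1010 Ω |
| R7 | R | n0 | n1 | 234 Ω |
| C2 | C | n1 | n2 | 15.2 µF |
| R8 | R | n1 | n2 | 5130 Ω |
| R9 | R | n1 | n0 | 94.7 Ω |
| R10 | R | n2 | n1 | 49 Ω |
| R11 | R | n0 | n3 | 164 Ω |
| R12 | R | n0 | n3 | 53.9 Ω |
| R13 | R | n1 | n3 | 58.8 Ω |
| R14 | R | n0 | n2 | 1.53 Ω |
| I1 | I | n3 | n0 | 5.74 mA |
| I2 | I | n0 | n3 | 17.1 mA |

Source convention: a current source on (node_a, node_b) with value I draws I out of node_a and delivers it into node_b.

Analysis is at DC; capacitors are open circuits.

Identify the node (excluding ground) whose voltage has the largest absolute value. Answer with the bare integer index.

Element admittances at DC:
  Y(R1) = 0.02381 S between n0,n2
  Y(R2) = 0.0001497 S between n1,n0
  Y(R3) = 0.02817 S between n2,n0
  Y(C1) = 0.000 S between n3,n0
  Y(R4) = 0.5025 S between n0,n1
  Y(R5) = 0.0001294 S between n0,n2
  Y(R6) = 0.0009901 S between n0,n1
  Y(R7) = 0.004274 S between n0,n1
  Y(C2) = 0.000 S between n1,n2
  Y(R8) = 0.0001949 S between n1,n2
  Y(R9) = 0.01056 S between n1,n0
  Y(R10) = 0.02041 S between n2,n1
  Y(R11) = 0.006098 S between n0,n3
  Y(R12) = 0.01855 S between n0,n3
  Y(R13) = 0.01701 S between n1,n3
  Y(R14) = 0.6536 S between n0,n2
  I1: injects 0.00574 A into n0 (from n3)
  I2: injects 0.0171 A into n3 (from n0)
Assemble and solve the 3×3 MNA system:
  V(n1)=0.008454  V(n2)=0.0002398  V(n3)=0.2762

3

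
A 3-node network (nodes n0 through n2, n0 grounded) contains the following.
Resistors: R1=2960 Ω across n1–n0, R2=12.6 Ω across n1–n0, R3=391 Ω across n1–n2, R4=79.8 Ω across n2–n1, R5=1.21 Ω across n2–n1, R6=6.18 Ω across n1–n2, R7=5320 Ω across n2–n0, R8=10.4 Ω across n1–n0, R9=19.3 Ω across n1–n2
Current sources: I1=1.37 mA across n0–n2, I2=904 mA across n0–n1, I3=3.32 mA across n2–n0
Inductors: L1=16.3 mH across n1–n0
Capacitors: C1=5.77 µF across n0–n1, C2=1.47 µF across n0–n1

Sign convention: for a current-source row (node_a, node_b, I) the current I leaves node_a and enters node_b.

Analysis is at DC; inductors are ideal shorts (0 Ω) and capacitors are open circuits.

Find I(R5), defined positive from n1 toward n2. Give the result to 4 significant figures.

0.001527 A

Apply KCL at each of the 2 non-ground nodes and solve the resulting linear system.
Node n1: branches {R1, R2, R3, R4, R5, L1, I2, R6, R8, R9, C1, C2} → V_1 = 0.000
Node n2: branches {R3, R4, R5, I1, R6, R7, R9, I3} → V_2 = -0.001848
Source currents: i(L1)=0.9021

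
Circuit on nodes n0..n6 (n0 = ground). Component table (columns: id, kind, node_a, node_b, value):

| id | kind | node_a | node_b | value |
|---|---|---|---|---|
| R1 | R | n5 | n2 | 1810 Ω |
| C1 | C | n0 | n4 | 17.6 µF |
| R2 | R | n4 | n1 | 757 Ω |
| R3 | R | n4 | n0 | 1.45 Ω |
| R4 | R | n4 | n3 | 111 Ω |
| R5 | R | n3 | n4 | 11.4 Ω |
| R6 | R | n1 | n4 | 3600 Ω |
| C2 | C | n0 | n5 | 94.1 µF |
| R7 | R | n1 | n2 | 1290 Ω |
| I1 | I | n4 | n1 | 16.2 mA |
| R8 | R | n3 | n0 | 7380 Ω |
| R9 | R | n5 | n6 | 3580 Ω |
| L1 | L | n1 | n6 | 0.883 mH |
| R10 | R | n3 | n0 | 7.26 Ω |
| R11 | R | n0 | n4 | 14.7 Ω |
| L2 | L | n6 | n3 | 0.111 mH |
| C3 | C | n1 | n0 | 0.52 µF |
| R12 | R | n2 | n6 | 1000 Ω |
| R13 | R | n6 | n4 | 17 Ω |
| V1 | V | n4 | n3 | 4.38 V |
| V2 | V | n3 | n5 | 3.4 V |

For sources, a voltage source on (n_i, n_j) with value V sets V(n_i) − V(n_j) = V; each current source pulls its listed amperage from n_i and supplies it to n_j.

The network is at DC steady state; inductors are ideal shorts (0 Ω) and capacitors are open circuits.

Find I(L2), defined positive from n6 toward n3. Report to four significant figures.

Apply KCL at each of the 6 non-ground nodes and solve the resulting linear system.
Node n1: branches {R2, R6, R7, I1, L1, C3} → V_1 = -3.706
Node n2: branches {R1, R7, R12} → V_2 = -4.513
Node n3: branches {R4, R5, R8, R10, L2, V1, V2} → V_3 = -3.706
Node n4: branches {C1, R2, R3, R4, R5, R6, I1, R11, R13, V1} → V_4 = 0.6743
Node n5: branches {R1, C2, R9, V2} → V_5 = -7.106
Node n6: branches {R9, L1, L2, R12, R13} → V_6 = -3.706
Source currents: i(L1)=0.02258, i(L2)=0.2785, i(V1)=-1.215, i(V2)=-0.002382

0.2785 A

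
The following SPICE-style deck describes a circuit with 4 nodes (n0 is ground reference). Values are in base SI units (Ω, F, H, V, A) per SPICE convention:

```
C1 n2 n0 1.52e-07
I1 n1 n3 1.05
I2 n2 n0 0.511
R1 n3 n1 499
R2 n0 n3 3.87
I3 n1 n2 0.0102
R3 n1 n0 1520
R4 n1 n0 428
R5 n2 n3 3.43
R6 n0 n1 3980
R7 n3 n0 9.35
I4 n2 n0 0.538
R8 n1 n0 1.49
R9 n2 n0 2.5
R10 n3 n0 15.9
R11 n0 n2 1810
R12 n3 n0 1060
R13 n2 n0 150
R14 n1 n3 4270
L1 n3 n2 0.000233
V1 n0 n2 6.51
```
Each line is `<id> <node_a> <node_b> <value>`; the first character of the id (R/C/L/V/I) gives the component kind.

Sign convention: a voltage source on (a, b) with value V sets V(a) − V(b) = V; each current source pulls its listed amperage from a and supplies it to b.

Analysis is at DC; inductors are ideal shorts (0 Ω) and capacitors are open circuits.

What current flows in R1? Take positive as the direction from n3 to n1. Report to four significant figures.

Apply KCL at each of the 3 non-ground nodes and solve the resulting linear system.
Node n1: branches {I1, R1, I3, R3, R4, R6, R8, R14} → V_1 = -1.588
Node n2: branches {C1, I2, I3, R5, I4, R9, R11, R13, L1, V1} → V_2 = -6.510
Node n3: branches {I1, R1, R2, R5, R7, R10, R12, R14, L1} → V_3 = -6.510
Source currents: i(L1)=3.855, i(V1)=-5.467

-0.009863 A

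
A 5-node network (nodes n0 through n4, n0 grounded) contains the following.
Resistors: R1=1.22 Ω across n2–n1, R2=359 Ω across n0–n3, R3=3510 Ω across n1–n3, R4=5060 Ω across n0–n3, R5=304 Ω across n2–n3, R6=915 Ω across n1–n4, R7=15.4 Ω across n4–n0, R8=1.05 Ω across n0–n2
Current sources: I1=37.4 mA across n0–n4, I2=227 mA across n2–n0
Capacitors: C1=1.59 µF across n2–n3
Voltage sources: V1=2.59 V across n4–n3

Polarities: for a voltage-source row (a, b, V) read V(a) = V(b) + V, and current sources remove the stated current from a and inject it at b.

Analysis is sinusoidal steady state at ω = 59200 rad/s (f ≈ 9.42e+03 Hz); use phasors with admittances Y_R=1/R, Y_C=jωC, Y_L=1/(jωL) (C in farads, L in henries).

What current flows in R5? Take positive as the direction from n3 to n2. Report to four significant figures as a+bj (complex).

Apply KCL at each of the 4 non-ground nodes and solve the resulting linear system.
Node n1: branches {R1, R3, R6} → V_1 = -0.3113-0.04970j
Node n2: branches {R1, R5, R8, C1, I2} → V_2 = -0.3138-0.05099j
Node n3: branches {R2, R3, R4, R5, C1, V1} → V_3 = -0.8676+0.7150j
Node n4: branches {I1, R6, R7, V1} → V_4 = 1.722+0.7150j
Source currents: i(V1)=-0.07666-0.04726j

-0.001822+0.002520j A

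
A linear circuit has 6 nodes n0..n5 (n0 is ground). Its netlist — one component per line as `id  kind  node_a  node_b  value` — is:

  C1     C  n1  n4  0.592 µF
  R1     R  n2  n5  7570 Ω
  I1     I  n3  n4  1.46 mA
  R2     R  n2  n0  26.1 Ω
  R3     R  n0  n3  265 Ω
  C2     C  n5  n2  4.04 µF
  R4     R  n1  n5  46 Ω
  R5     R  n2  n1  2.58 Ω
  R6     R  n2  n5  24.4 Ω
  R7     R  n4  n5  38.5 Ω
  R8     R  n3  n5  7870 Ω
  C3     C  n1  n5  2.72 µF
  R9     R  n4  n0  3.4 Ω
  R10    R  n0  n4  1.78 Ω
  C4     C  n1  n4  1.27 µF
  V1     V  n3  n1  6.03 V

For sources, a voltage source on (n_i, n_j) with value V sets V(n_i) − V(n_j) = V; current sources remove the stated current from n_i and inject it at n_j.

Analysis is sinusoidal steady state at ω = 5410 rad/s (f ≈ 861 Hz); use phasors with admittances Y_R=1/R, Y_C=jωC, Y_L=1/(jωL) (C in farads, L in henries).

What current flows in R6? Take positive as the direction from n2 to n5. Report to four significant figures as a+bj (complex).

-0.003098+0.002528j A

MNA unknowns: 5 node voltages V₁..V_5 plus 1 source current (V1)
C1: Y=0.000+0.003203j on G[1,4]
R1: Y=0.0001321+0.000j on G[2,5]
I1: z[3]−=0.00146, z[4]+=0.00146
R2: Y=0.03831+0.000j on G[2,0]
R3: Y=0.003774+0.000j on G[0,3]
C2: Y=0.000+0.02186j on G[5,2]
R4: Y=0.02174+0.000j on G[1,5]
R5: Y=0.3876+0.000j on G[2,1]
R6: Y=0.04098+0.000j on G[2,5]
R7: Y=0.02597+0.000j on G[4,5]
R8: Y=0.0001271+0.000j on G[3,5]
C3: Y=0.000+0.01472j on G[1,5]
R9: Y=0.2941+0.000j on G[4,0]
R10: Y=0.5618+0.000j on G[0,4]
C4: Y=0.000+0.006871j on G[1,4]
V1: row V3−V1=6.03, i_V1 at 3,1
solve → V1=-0.4189+0.09260j, V2=-0.3707+0.08219j, V3=5.611+0.09260j, V4=-0.008142-0.004087j, V5=-0.2952+0.02052j
aux → i_V1=-0.02338-0.0003586j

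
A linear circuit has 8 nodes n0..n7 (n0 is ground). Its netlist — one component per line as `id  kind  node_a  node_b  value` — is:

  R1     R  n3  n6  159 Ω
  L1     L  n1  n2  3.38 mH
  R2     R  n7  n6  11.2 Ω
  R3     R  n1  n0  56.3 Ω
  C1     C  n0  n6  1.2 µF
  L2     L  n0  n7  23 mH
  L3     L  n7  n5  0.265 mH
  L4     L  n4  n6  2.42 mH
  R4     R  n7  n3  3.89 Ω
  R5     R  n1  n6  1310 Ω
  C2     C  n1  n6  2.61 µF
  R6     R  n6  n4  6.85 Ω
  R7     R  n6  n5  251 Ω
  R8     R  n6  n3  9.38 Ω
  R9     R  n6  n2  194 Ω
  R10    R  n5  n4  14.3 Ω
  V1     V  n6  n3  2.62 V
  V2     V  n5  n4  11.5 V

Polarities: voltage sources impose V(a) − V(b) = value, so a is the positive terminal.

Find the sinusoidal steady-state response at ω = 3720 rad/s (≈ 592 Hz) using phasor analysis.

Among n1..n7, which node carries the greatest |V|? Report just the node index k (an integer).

4

Apply KCL at each of the 7 non-ground nodes and solve the resulting linear system.
Node n1: branches {L1, R3, R5, C2} → V_1 = -0.3748+2.201j
Node n2: branches {L1, R9} → V_2 = -0.5178+2.383j
Node n3: branches {R1, R4, R8, V1} → V_3 = -0.3270+4.589j
Node n4: branches {L4, R6, R10, V2} → V_4 = -6.457+3.671j
Node n5: branches {L3, R7, R10, V2} → V_5 = 5.043+3.671j
Node n6: branches {R1, R2, C1, L4, R5, C2, R6, R7, R8, R9, V1} → V_6 = 2.293+4.589j
Node n7: branches {R2, L2, L3, R4} → V_7 = 4.221+2.322j
Source currents: i(V1)=-1.465+0.5826j, i(V2)=-2.183+0.8380j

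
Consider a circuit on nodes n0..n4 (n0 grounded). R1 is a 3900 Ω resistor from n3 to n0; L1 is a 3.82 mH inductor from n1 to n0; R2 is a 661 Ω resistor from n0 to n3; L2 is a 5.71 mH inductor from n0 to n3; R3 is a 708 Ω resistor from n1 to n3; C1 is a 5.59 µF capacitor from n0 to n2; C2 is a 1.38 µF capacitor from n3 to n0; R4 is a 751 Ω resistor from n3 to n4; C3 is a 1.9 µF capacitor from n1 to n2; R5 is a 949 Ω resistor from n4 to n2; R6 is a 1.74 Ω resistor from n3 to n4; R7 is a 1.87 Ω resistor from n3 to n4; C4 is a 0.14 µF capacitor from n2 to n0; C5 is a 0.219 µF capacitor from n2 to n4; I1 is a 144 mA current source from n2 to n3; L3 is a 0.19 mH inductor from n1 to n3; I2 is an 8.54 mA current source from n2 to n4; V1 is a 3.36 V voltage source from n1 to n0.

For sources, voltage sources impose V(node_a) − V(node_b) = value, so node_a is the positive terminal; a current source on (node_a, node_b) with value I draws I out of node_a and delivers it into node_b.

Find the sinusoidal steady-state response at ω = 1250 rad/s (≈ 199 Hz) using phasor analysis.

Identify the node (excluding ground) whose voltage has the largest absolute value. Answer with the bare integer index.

2

MNA unknowns: 4 node voltages V₁..V_4 plus 1 source current (V1)
R1: Y=0.0002564+0.000j on G[3,0]
L1: Y=0.000-0.2094j on G[1,0]
R2: Y=0.001513+0.000j on G[0,3]
L2: Y=0.000-0.1401j on G[0,3]
R3: Y=0.001412+0.000j on G[1,3]
C1: Y=0.000+0.006987j on G[0,2]
C2: Y=0.000+0.001725j on G[3,0]
R4: Y=0.001332+0.000j on G[3,4]
C3: Y=0.000+0.002375j on G[1,2]
R5: Y=0.001054+0.000j on G[4,2]
R6: Y=0.5747+0.000j on G[3,4]
R7: Y=0.5348+0.000j on G[3,4]
C4: Y=0.000+0.0001750j on G[2,0]
C5: Y=0.000+0.0002738j on G[2,4]
I1: z[2]−=0.144, z[3]+=0.144
L3: Y=0.000-4.211j on G[1,3]
I2: z[2]−=0.00854, z[4]+=0.00854
V1: row V1−V0=3.36, i_V1 at 1,0
solve → V1=3.360+0.000j, V2=-0.7153+15.12j, V3=3.250+0.03188j, V4=3.250+0.04521j
aux → i_V1=0.09816+1.158j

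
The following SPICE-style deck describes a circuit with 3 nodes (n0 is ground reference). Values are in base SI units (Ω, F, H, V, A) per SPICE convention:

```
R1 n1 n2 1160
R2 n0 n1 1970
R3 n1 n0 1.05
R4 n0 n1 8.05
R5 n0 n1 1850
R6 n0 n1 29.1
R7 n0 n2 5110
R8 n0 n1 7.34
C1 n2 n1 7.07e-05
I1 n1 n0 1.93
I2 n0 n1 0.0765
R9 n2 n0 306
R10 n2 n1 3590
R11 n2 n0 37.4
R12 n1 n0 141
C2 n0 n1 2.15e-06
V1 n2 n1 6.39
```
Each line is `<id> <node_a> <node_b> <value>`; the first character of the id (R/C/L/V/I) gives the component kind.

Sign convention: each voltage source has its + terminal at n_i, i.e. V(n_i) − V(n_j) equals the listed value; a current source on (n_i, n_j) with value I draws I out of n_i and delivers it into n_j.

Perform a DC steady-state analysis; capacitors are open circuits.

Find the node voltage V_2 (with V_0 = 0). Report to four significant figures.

4.798 V

MNA unknowns: 2 node voltages V₁..V_2 plus 1 source current (V1)
R1: Y=0.0008621 on G[1,2]
R2: Y=0.0005076 on G[0,1]
R3: Y=0.9524 on G[1,0]
R4: Y=0.1242 on G[0,1]
R5: Y=0.0005405 on G[0,1]
R6: Y=0.03436 on G[0,1]
R7: Y=0.0001957 on G[0,2]
R8: Y=0.1362 on G[0,1]
C1: Y=0.000 on G[2,1]
I1: z[1]−=1.93, z[0]+=1.93
I2: z[0]−=0.0765, z[1]+=0.0765
R9: Y=0.003268 on G[2,0]
R10: Y=0.0002786 on G[2,1]
R11: Y=0.02674 on G[2,0]
R12: Y=0.007092 on G[1,0]
C2: Y=0.000 on G[0,1]
V1: row V2−V1=6.39, i_V1 at 2,1
solve → V1=-1.592, V2=4.798
aux → i_V1=-0.1522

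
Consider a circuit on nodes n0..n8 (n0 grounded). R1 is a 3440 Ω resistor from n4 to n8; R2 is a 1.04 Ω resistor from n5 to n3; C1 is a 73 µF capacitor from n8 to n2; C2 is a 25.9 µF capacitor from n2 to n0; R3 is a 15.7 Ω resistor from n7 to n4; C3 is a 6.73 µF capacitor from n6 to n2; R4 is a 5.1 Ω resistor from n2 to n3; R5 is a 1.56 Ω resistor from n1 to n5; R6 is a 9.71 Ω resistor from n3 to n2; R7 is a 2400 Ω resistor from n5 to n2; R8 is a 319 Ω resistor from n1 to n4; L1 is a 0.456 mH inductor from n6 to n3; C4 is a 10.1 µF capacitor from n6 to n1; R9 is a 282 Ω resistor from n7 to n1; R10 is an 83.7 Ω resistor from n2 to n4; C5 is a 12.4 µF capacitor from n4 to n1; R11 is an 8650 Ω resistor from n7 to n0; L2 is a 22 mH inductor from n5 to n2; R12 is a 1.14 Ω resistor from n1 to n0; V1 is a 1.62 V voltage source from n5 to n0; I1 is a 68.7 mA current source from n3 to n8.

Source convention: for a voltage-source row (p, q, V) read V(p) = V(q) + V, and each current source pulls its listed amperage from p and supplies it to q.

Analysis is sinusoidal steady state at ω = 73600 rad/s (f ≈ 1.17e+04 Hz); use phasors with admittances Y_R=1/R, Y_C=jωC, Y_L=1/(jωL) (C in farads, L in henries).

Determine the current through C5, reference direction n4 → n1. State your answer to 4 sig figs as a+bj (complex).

-0.007186-0.001076j A

MNA unknowns: 8 node voltages V₁..V_8 plus 1 source current (V1)
R1: Y=0.0002907+0.000j on G[4,8]
R2: Y=0.9615+0.000j on G[5,3]
C1: Y=0.000+5.373j on G[8,2]
C2: Y=0.000+1.906j on G[2,0]
R3: Y=0.06369+0.000j on G[7,4]
C3: Y=0.000+0.4953j on G[6,2]
R4: Y=0.1961+0.000j on G[2,3]
R5: Y=0.6410+0.000j on G[1,5]
R6: Y=0.1030+0.000j on G[3,2]
R7: Y=0.0004167+0.000j on G[5,2]
R8: Y=0.003135+0.000j on G[1,4]
L1: Y=0.000-0.02980j on G[6,3]
C4: Y=0.000+0.7434j on G[6,1]
R9: Y=0.003546+0.000j on G[7,1]
R10: Y=0.01195+0.000j on G[2,4]
C5: Y=0.000+0.9126j on G[4,1]
R11: Y=0.0001156+0.000j on G[7,0]
L2: Y=0.000-0.0006176j on G[5,2]
R12: Y=0.8772+0.000j on G[1,0]
V1: row V5−V0=1.62, i_V1 at 5,0
I1: z[3]−=0.0687, z[8]+=0.0687
solve → V1=0.6958-0.1237j, V2=0.1130-0.2003j, V3=1.205-0.02955j, V4=0.6946-0.1159j, V5=1.620+0.000j, V6=0.4444-0.1574j, V7=0.6935-0.1161j, V8=0.1130-0.2132j
aux → i_V1=-0.9923-0.1069j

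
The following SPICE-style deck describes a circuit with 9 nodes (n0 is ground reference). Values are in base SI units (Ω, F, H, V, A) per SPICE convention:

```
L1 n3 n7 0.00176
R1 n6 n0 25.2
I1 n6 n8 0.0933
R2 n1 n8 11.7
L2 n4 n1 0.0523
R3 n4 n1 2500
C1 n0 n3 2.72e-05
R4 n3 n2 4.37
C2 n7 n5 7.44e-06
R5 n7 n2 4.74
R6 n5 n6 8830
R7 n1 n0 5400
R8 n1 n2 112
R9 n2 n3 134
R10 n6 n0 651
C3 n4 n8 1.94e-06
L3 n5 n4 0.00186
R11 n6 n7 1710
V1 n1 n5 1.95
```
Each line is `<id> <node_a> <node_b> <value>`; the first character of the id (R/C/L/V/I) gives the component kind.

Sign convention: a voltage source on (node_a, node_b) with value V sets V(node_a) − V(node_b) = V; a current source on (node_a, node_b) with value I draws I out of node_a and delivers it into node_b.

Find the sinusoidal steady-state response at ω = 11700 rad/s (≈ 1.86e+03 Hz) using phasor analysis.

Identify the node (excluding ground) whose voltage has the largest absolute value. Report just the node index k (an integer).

Element admittances at ω=11700 rad/s:
  Y(L1) = 0.000-0.04856j S between n3,n7
  Y(R1) = 0.03968+0.000j S between n6,n0
  I1: injects 0.0933 A into n8 (from n6)
  Y(R2) = 0.08547+0.000j S between n1,n8
  Y(L2) = 0.000-0.001634j S between n4,n1
  Y(R3) = 0.0004000+0.000j S between n4,n1
  Y(C1) = 0.000+0.3182j S between n0,n3
  Y(R4) = 0.2288+0.000j S between n3,n2
  Y(C2) = 0.000+0.08705j S between n7,n5
  Y(R5) = 0.2110+0.000j S between n7,n2
  Y(R6) = 0.0001133+0.000j S between n5,n6
  Y(R7) = 0.0001852+0.000j S between n1,n0
  Y(R8) = 0.008929+0.000j S between n1,n2
  Y(R9) = 0.007463+0.000j S between n2,n3
  Y(R10) = 0.001536+0.000j S between n6,n0
  Y(C3) = 0.000+0.02270j S between n4,n8
  Y(L3) = 0.000-0.04595j S between n5,n4
  Y(R11) = 0.0005848+0.000j S between n6,n7
  V1: constraint V(n1)−V(n5) = 1.95
Assemble and solve the 9×9 MNA system:
  V(n1)=2.614-0.8249j  V(n2)=0.3260-0.1627j  V(n3)=0.0007634-0.2855j  V(n4)=-1.397+0.3249j  V(n5)=0.6641-0.8249j  V(n6)=-2.216-0.002188j  V(n7)=0.5933+0.002930j  V(n8)=3.084-2.015j
  i(V1)=0.01955-0.08863j

8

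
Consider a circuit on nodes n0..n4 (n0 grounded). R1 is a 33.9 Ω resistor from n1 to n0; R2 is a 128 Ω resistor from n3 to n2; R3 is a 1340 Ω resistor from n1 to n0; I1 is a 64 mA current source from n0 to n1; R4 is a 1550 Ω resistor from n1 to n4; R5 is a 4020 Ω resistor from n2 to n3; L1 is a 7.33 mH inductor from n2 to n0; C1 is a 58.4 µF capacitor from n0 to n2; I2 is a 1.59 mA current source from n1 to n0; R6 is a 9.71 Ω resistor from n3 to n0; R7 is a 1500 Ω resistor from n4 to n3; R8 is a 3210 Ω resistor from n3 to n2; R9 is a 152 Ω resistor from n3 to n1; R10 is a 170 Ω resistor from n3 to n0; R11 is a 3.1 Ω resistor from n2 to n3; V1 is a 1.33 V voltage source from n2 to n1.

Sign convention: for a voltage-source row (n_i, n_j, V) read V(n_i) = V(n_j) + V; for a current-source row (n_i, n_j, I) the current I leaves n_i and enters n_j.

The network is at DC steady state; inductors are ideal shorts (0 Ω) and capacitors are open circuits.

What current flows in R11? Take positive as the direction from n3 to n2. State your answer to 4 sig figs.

-0.006633 A

Element admittances at DC:
  Y(R1) = 0.02950 S between n1,n0
  Y(R2) = 0.007812 S between n3,n2
  Y(R3) = 0.0007463 S between n1,n0
  I1: injects 0.064 A into n1 (from n0)
  Y(R4) = 0.0006452 S between n1,n4
  Y(R5) = 0.0002488 S between n2,n3
  L1: short n2↔n0 (DC inductor)
  Y(C1) = 0.000 S between n0,n2
  I2: injects 0.00159 A into n0 (from n1)
  Y(R6) = 0.1030 S between n3,n0
  Y(R7) = 0.0006667 S between n4,n3
  Y(R8) = 0.0003115 S between n3,n2
  Y(R9) = 0.006579 S between n3,n1
  Y(R10) = 0.005882 S between n3,n0
  Y(R11) = 0.3226 S between n2,n3
  V1: constraint V(n2)−V(n1) = 1.33
Assemble and solve the 6×6 MNA system:
  V(n1)=-1.330  V(n2)=0.000  V(n3)=-0.02056  V(n4)=-0.6645
  i(L1)=0.1049  i(V1)=-0.1117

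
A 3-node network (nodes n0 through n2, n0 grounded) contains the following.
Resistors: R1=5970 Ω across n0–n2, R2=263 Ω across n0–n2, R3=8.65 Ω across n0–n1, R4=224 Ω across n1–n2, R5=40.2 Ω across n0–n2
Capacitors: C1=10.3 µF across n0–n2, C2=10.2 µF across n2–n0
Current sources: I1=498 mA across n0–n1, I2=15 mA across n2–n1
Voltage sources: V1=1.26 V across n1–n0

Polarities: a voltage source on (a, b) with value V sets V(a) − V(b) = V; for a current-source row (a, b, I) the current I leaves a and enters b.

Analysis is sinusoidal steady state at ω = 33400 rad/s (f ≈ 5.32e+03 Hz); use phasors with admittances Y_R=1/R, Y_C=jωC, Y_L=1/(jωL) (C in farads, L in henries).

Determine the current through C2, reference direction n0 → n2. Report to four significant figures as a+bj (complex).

0.004654+0.0002264j A

Element admittances at ω=33400 rad/s:
  Y(R1) = 0.0001675+0.000j S between n0,n2
  Y(C1) = 0.000+0.3440j S between n0,n2
  Y(R2) = 0.003802+0.000j S between n0,n2
  Y(R3) = 0.1156+0.000j S between n0,n1
  I1: injects 0.498 A into n1 (from n0)
  I2: injects 0.015 A into n1 (from n2)
  Y(R4) = 0.004464+0.000j S between n1,n2
  Y(C2) = 0.000+0.3407j S between n2,n0
  Y(R5) = 0.02488+0.000j S between n0,n2
  V1: constraint V(n1)−V(n0) = 1.26
Assemble and solve the 3×3 MNA system:
  V(n1)=1.260+0.000j  V(n2)=-0.0006645+0.01366j
  i(V1)=0.3617+6.098e-05j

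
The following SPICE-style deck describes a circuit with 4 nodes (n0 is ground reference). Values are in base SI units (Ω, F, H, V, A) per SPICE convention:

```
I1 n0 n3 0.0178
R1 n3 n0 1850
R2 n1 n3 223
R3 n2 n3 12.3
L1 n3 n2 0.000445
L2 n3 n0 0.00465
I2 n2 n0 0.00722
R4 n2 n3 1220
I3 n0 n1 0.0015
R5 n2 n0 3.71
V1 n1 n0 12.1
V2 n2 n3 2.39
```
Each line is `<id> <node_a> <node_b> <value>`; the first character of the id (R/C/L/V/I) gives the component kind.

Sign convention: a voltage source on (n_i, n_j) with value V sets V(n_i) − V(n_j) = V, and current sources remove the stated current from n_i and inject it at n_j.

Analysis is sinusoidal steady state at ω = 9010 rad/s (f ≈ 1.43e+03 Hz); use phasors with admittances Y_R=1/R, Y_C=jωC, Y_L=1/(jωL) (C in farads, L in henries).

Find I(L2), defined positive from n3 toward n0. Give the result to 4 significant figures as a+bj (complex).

-0.004345+0.04999j A

Apply KCL at each of the 3 non-ground nodes and solve the resulting linear system.
Node n1: branches {R2, I3, V1} → V_1 = 12.10+0.000j
Node n2: branches {R3, L1, I2, R4, R5, V2} → V_2 = 0.2957-0.1821j
Node n3: branches {I1, R1, R2, R3, L1, L2, R4, V2} → V_3 = -2.094-0.1821j
Source currents: i(V1)=-0.06215-0.0008164j, i(V2)=-0.2832+0.6452j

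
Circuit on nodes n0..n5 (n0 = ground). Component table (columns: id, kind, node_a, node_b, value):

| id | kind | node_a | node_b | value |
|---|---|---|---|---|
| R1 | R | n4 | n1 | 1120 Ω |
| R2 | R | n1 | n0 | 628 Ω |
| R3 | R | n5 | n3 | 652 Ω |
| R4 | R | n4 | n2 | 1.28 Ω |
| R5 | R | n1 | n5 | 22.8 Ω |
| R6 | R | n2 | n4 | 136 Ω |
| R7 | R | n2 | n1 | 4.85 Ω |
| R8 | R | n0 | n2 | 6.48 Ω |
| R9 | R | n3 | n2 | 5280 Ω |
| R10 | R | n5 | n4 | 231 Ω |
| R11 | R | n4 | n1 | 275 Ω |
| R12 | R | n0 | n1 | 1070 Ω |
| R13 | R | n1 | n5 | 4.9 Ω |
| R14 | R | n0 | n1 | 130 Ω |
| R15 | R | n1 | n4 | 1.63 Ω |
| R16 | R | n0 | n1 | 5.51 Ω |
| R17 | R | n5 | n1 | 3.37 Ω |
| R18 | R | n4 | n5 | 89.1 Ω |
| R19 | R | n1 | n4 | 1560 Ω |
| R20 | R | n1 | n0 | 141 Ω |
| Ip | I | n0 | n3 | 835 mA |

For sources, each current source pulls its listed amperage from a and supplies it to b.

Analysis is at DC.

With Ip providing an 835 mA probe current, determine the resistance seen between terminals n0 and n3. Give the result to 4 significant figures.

Element admittances at DC:
  Y(R1) = 0.0008929 S between n4,n1
  Y(R2) = 0.001592 S between n1,n0
  Y(R3) = 0.001534 S between n5,n3
  Y(R4) = 0.7812 S between n4,n2
  Y(R5) = 0.04386 S between n1,n5
  Y(R6) = 0.007353 S between n2,n4
  Y(R7) = 0.2062 S between n2,n1
  Y(R8) = 0.1543 S between n0,n2
  Y(R9) = 0.0001894 S between n3,n2
  Y(R10) = 0.004329 S between n5,n4
  Y(R11) = 0.003636 S between n4,n1
  Y(R12) = 0.0009346 S between n0,n1
  Y(R13) = 0.2041 S between n1,n5
  Y(R14) = 0.007692 S between n0,n1
  Y(R15) = 0.6135 S between n1,n4
  Y(R16) = 0.1815 S between n0,n1
  Y(R17) = 0.2967 S between n5,n1
  Y(R18) = 0.01122 S between n4,n5
  Y(R19) = 0.0006410 S between n1,n4
  Y(R20) = 0.007092 S between n1,n0
  Ip: injects 0.835 A into n3 (from n0)
Assemble and solve the 5×5 MNA system:
  V(n1)=2.542  V(n2)=2.136  V(n3)=488.3  V(n4)=2.332  V(n5)=3.862

R_eq = 584.7 Ω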